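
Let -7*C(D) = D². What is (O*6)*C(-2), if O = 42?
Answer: -144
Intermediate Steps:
C(D) = -D²/7
(O*6)*C(-2) = (42*6)*(-⅐*(-2)²) = 252*(-⅐*4) = 252*(-4/7) = -144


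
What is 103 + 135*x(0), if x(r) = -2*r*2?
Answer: 103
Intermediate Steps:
x(r) = -4*r
103 + 135*x(0) = 103 + 135*(-4*0) = 103 + 135*0 = 103 + 0 = 103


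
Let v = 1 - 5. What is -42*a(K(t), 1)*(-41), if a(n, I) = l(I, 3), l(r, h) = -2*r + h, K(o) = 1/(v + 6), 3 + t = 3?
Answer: 1722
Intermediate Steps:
v = -4
t = 0 (t = -3 + 3 = 0)
K(o) = ½ (K(o) = 1/(-4 + 6) = 1/2 = ½)
l(r, h) = h - 2*r
a(n, I) = 3 - 2*I
-42*a(K(t), 1)*(-41) = -42*(3 - 2*1)*(-41) = -42*(3 - 2)*(-41) = -42*1*(-41) = -42*(-41) = 1722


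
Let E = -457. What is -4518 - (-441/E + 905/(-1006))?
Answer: -2077144417/459742 ≈ -4518.1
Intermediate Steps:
-4518 - (-441/E + 905/(-1006)) = -4518 - (-441/(-457) + 905/(-1006)) = -4518 - (-441*(-1/457) + 905*(-1/1006)) = -4518 - (441/457 - 905/1006) = -4518 - 1*30061/459742 = -4518 - 30061/459742 = -2077144417/459742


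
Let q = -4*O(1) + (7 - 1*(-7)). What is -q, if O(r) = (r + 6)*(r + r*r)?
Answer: 42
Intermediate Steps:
O(r) = (6 + r)*(r + r²)
q = -42 (q = -4*(6 + 1² + 7*1) + (7 - 1*(-7)) = -4*(6 + 1 + 7) + (7 + 7) = -4*14 + 14 = -56 + 14 = -42)
-q = -1*(-42) = 42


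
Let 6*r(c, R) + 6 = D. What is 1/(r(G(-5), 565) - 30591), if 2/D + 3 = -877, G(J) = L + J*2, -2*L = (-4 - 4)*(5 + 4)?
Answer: -2640/80762881 ≈ -3.2688e-5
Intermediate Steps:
L = 36 (L = -(-4 - 4)*(5 + 4)/2 = -(-4)*9 = -½*(-72) = 36)
G(J) = 36 + 2*J (G(J) = 36 + J*2 = 36 + 2*J)
D = -1/440 (D = 2/(-3 - 877) = 2/(-880) = 2*(-1/880) = -1/440 ≈ -0.0022727)
r(c, R) = -2641/2640 (r(c, R) = -1 + (⅙)*(-1/440) = -1 - 1/2640 = -2641/2640)
1/(r(G(-5), 565) - 30591) = 1/(-2641/2640 - 30591) = 1/(-80762881/2640) = -2640/80762881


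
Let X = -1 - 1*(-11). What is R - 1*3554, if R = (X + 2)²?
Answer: -3410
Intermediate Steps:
X = 10 (X = -1 + 11 = 10)
R = 144 (R = (10 + 2)² = 12² = 144)
R - 1*3554 = 144 - 1*3554 = 144 - 3554 = -3410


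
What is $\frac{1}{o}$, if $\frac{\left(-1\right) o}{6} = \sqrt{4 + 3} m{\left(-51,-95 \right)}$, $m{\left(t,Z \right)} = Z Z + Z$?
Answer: $- \frac{\sqrt{7}}{375060} \approx -7.0542 \cdot 10^{-6}$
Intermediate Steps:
$m{\left(t,Z \right)} = Z + Z^{2}$ ($m{\left(t,Z \right)} = Z^{2} + Z = Z + Z^{2}$)
$o = - 53580 \sqrt{7}$ ($o = - 6 \sqrt{4 + 3} \left(- 95 \left(1 - 95\right)\right) = - 6 \sqrt{7} \left(\left(-95\right) \left(-94\right)\right) = - 6 \sqrt{7} \cdot 8930 = - 6 \cdot 8930 \sqrt{7} = - 53580 \sqrt{7} \approx -1.4176 \cdot 10^{5}$)
$\frac{1}{o} = \frac{1}{\left(-53580\right) \sqrt{7}} = - \frac{\sqrt{7}}{375060}$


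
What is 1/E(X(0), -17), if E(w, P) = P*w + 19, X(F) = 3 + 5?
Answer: -1/117 ≈ -0.0085470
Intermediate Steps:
X(F) = 8
E(w, P) = 19 + P*w
1/E(X(0), -17) = 1/(19 - 17*8) = 1/(19 - 136) = 1/(-117) = -1/117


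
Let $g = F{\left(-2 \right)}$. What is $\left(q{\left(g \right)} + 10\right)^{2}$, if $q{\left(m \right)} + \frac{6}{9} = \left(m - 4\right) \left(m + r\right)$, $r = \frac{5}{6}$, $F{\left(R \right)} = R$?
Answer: $\frac{2401}{9} \approx 266.78$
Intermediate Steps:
$r = \frac{5}{6}$ ($r = 5 \cdot \frac{1}{6} = \frac{5}{6} \approx 0.83333$)
$g = -2$
$q{\left(m \right)} = - \frac{2}{3} + \left(-4 + m\right) \left(\frac{5}{6} + m\right)$ ($q{\left(m \right)} = - \frac{2}{3} + \left(m - 4\right) \left(m + \frac{5}{6}\right) = - \frac{2}{3} + \left(-4 + m\right) \left(\frac{5}{6} + m\right)$)
$\left(q{\left(g \right)} + 10\right)^{2} = \left(\left(-4 + \left(-2\right)^{2} - - \frac{19}{3}\right) + 10\right)^{2} = \left(\left(-4 + 4 + \frac{19}{3}\right) + 10\right)^{2} = \left(\frac{19}{3} + 10\right)^{2} = \left(\frac{49}{3}\right)^{2} = \frac{2401}{9}$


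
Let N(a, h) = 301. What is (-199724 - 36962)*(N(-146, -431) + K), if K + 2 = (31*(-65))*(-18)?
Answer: -8655370334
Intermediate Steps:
K = 36268 (K = -2 + (31*(-65))*(-18) = -2 - 2015*(-18) = -2 + 36270 = 36268)
(-199724 - 36962)*(N(-146, -431) + K) = (-199724 - 36962)*(301 + 36268) = -236686*36569 = -8655370334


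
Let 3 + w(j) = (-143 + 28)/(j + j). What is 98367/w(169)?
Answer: -33248046/1129 ≈ -29449.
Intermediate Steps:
w(j) = -3 - 115/(2*j) (w(j) = -3 + (-143 + 28)/(j + j) = -3 - 115*1/(2*j) = -3 - 115/(2*j))
98367/w(169) = 98367/(-3 - 115/2/169) = 98367/(-3 - 115/2*1/169) = 98367/(-3 - 115/338) = 98367/(-1129/338) = 98367*(-338/1129) = -33248046/1129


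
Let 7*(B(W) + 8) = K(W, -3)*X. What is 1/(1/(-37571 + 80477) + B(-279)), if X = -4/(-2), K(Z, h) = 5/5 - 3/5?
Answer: -1501710/11842021 ≈ -0.12681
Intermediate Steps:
K(Z, h) = ⅖ (K(Z, h) = 5*(⅕) - 3*⅕ = 1 - ⅗ = ⅖)
X = 2 (X = -4*(-½) = 2)
B(W) = -276/35 (B(W) = -8 + ((⅖)*2)/7 = -8 + (⅐)*(⅘) = -8 + 4/35 = -276/35)
1/(1/(-37571 + 80477) + B(-279)) = 1/(1/(-37571 + 80477) - 276/35) = 1/(1/42906 - 276/35) = 1/(-11842021/1501710) = -1501710/11842021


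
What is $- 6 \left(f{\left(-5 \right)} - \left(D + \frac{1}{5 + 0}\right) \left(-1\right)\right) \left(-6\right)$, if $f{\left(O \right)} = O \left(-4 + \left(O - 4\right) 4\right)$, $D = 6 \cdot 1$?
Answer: $\frac{37116}{5} \approx 7423.2$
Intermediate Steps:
$D = 6$
$f{\left(O \right)} = O \left(-20 + 4 O\right)$ ($f{\left(O \right)} = O \left(-4 + \left(-4 + O\right) 4\right) = O \left(-4 + \left(-16 + 4 O\right)\right) = O \left(-20 + 4 O\right)$)
$- 6 \left(f{\left(-5 \right)} - \left(D + \frac{1}{5 + 0}\right) \left(-1\right)\right) \left(-6\right) = - 6 \left(4 \left(-5\right) \left(-5 - 5\right) - \left(6 + \frac{1}{5 + 0}\right) \left(-1\right)\right) \left(-6\right) = - 6 \left(4 \left(-5\right) \left(-10\right) - \left(6 + \frac{1}{5}\right) \left(-1\right)\right) \left(-6\right) = - 6 \left(200 - \left(6 + \frac{1}{5}\right) \left(-1\right)\right) \left(-6\right) = - 6 \left(200 - \frac{31}{5} \left(-1\right)\right) \left(-6\right) = - 6 \left(200 - - \frac{31}{5}\right) \left(-6\right) = - 6 \left(200 + \frac{31}{5}\right) \left(-6\right) = \left(-6\right) \frac{1031}{5} \left(-6\right) = \left(- \frac{6186}{5}\right) \left(-6\right) = \frac{37116}{5}$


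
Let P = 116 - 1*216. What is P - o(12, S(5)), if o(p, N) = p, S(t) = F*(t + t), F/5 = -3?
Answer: -112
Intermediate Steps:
F = -15 (F = 5*(-3) = -15)
S(t) = -30*t (S(t) = -15*(t + t) = -30*t)
P = -100 (P = 116 - 216 = -100)
P - o(12, S(5)) = -100 - 1*12 = -100 - 12 = -112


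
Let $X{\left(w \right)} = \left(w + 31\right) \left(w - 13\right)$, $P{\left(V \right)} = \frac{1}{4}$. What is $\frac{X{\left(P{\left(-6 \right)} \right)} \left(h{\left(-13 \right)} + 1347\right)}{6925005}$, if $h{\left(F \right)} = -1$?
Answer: $- \frac{286025}{3693336} \approx -0.077443$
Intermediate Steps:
$P{\left(V \right)} = \frac{1}{4}$
$X{\left(w \right)} = \left(-13 + w\right) \left(31 + w\right)$ ($X{\left(w \right)} = \left(31 + w\right) \left(-13 + w\right) = \left(-13 + w\right) \left(31 + w\right)$)
$\frac{X{\left(P{\left(-6 \right)} \right)} \left(h{\left(-13 \right)} + 1347\right)}{6925005} = \frac{\left(-403 + \left(\frac{1}{4}\right)^{2} + 18 \cdot \frac{1}{4}\right) \left(-1 + 1347\right)}{6925005} = \left(-403 + \frac{1}{16} + \frac{9}{2}\right) 1346 \cdot \frac{1}{6925005} = \left(- \frac{6375}{16}\right) 1346 \cdot \frac{1}{6925005} = \left(- \frac{4290375}{8}\right) \frac{1}{6925005} = - \frac{286025}{3693336}$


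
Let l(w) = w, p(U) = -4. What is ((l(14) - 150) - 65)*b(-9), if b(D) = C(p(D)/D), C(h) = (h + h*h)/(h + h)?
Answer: -871/6 ≈ -145.17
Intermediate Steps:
C(h) = (h + h²)/(2*h) (C(h) = (h + h²)/((2*h)) = (h + h²)*(1/(2*h)) = (h + h²)/(2*h))
b(D) = ½ - 2/D (b(D) = ½ + (-4/D)/2 = ½ - 2/D)
((l(14) - 150) - 65)*b(-9) = ((14 - 150) - 65)*((½)*(-4 - 9)/(-9)) = (-136 - 65)*((½)*(-⅑)*(-13)) = -201*13/18 = -871/6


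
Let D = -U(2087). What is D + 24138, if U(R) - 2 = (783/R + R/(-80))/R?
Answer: 8410085363649/348445520 ≈ 24136.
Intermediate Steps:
U(R) = 2 + (783/R - R/80)/R (U(R) = 2 + (783/R + R/(-80))/R = 2 + (783/R + R*(-1/80))/R = 2 + (783/R - R/80)/R)
D = -692598111/348445520 (D = -(159/80 + 783/2087²) = -(159/80 + 783*(1/4355569)) = -(159/80 + 783/4355569) = -1*692598111/348445520 = -692598111/348445520 ≈ -1.9877)
D + 24138 = -692598111/348445520 + 24138 = 8410085363649/348445520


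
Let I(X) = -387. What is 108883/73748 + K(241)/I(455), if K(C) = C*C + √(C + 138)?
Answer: -4241219867/28540476 - √379/387 ≈ -148.65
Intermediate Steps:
K(C) = C² + √(138 + C)
108883/73748 + K(241)/I(455) = 108883/73748 + (241² + √(138 + 241))/(-387) = 108883*(1/73748) + (58081 + √379)*(-1/387) = 108883/73748 + (-58081/387 - √379/387) = -4241219867/28540476 - √379/387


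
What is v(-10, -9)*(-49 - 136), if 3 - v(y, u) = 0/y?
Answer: -555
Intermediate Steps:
v(y, u) = 3 (v(y, u) = 3 - 0/y = 3 - 1*0 = 3 + 0 = 3)
v(-10, -9)*(-49 - 136) = 3*(-49 - 136) = 3*(-185) = -555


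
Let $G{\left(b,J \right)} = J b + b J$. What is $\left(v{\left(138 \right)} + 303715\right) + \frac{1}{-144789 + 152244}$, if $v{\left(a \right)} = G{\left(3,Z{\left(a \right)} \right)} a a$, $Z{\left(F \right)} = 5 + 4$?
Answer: $\frac{9930738406}{7455} \approx 1.3321 \cdot 10^{6}$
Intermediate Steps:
$Z{\left(F \right)} = 9$
$G{\left(b,J \right)} = 2 J b$ ($G{\left(b,J \right)} = J b + J b = 2 J b$)
$v{\left(a \right)} = 54 a^{2}$ ($v{\left(a \right)} = 2 \cdot 9 \cdot 3 a a = 54 a a = 54 a^{2}$)
$\left(v{\left(138 \right)} + 303715\right) + \frac{1}{-144789 + 152244} = \left(54 \cdot 138^{2} + 303715\right) + \frac{1}{-144789 + 152244} = \left(54 \cdot 19044 + 303715\right) + \frac{1}{7455} = \left(1028376 + 303715\right) + \frac{1}{7455} = 1332091 + \frac{1}{7455} = \frac{9930738406}{7455}$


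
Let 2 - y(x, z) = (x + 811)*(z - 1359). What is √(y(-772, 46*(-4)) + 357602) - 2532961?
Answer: -2532961 + √417781 ≈ -2.5323e+6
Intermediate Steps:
y(x, z) = 2 - (-1359 + z)*(811 + x) (y(x, z) = 2 - (x + 811)*(z - 1359) = 2 - (811 + x)*(-1359 + z) = 2 - (-1359 + z)*(811 + x))
√(y(-772, 46*(-4)) + 357602) - 2532961 = √((1102151 - 37306*(-4) + 1359*(-772) - 1*(-772)*46*(-4)) + 357602) - 2532961 = √((1102151 - 811*(-184) - 1049148 - 1*(-772)*(-184)) + 357602) - 2532961 = √((1102151 + 149224 - 1049148 - 142048) + 357602) - 2532961 = √(60179 + 357602) - 2532961 = √417781 - 2532961 = -2532961 + √417781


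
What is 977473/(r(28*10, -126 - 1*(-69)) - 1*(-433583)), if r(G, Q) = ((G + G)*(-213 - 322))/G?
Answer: 977473/432513 ≈ 2.2600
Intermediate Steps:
r(G, Q) = -1070 (r(G, Q) = ((2*G)*(-535))/G = (-1070*G)/G = -1070)
977473/(r(28*10, -126 - 1*(-69)) - 1*(-433583)) = 977473/(-1070 - 1*(-433583)) = 977473/(-1070 + 433583) = 977473/432513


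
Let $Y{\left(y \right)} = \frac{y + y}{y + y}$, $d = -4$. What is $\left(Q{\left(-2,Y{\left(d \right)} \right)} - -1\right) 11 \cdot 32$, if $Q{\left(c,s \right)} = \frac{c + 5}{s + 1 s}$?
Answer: $880$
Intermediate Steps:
$Y{\left(y \right)} = 1$ ($Y{\left(y \right)} = \frac{2 y}{2 y} = 2 y \frac{1}{2 y} = 1$)
$Q{\left(c,s \right)} = \frac{5 + c}{2 s}$ ($Q{\left(c,s \right)} = \frac{5 + c}{s + s} = \frac{5 + c}{2 s}$)
$\left(Q{\left(-2,Y{\left(d \right)} \right)} - -1\right) 11 \cdot 32 = \left(\frac{5 - 2}{2 \cdot 1} - -1\right) 11 \cdot 32 = \left(\frac{1}{2} \cdot 1 \cdot 3 + 1\right) 11 \cdot 32 = \left(\frac{3}{2} + 1\right) 11 \cdot 32 = \frac{5}{2} \cdot 11 \cdot 32 = \frac{55}{2} \cdot 32 = 880$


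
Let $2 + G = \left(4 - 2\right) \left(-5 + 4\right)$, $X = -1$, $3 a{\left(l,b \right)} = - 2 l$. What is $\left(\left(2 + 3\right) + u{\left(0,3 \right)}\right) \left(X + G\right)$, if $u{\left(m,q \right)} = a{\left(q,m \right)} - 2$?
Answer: $-5$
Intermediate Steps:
$a{\left(l,b \right)} = - \frac{2 l}{3}$ ($a{\left(l,b \right)} = \frac{\left(-2\right) l}{3} = - \frac{2 l}{3}$)
$u{\left(m,q \right)} = -2 - \frac{2 q}{3}$ ($u{\left(m,q \right)} = - \frac{2 q}{3} - 2 = -2 - \frac{2 q}{3}$)
$G = -4$ ($G = -2 + \left(4 - 2\right) \left(-5 + 4\right) = -2 + 2 \left(-1\right) = -2 - 2 = -4$)
$\left(\left(2 + 3\right) + u{\left(0,3 \right)}\right) \left(X + G\right) = \left(\left(2 + 3\right) - 4\right) \left(-1 - 4\right) = \left(5 - 4\right) \left(-5\right) = 1 \left(-5\right) = -5$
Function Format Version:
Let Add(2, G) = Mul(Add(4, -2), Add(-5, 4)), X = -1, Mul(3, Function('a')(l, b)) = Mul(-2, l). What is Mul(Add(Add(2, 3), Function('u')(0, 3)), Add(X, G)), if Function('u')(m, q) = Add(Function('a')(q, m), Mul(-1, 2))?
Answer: -5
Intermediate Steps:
Function('a')(l, b) = Mul(Rational(-2, 3), l) (Function('a')(l, b) = Mul(Rational(1, 3), Mul(-2, l)) = Mul(Rational(-2, 3), l))
Function('u')(m, q) = Add(-2, Mul(Rational(-2, 3), q)) (Function('u')(m, q) = Add(Mul(Rational(-2, 3), q), Mul(-1, 2)) = Add(Mul(Rational(-2, 3), q), -2) = Add(-2, Mul(Rational(-2, 3), q)))
G = -4 (G = Add(-2, Mul(Add(4, -2), Add(-5, 4))) = Add(-2, Mul(2, -1)) = Add(-2, -2) = -4)
Mul(Add(Add(2, 3), Function('u')(0, 3)), Add(X, G)) = Mul(Add(Add(2, 3), Add(-2, Mul(Rational(-2, 3), 3))), Add(-1, -4)) = Mul(Add(5, Add(-2, -2)), -5) = Mul(Add(5, -4), -5) = Mul(1, -5) = -5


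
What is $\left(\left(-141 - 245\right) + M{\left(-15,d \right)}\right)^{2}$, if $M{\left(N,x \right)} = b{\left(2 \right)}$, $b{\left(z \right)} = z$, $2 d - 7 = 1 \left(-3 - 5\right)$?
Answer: $147456$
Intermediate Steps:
$d = - \frac{1}{2}$ ($d = \frac{7}{2} + \frac{1 \left(-3 - 5\right)}{2} = \frac{7}{2} + \frac{1 \left(-8\right)}{2} = \frac{7}{2} + \frac{1}{2} \left(-8\right) = \frac{7}{2} - 4 = - \frac{1}{2} \approx -0.5$)
$M{\left(N,x \right)} = 2$
$\left(\left(-141 - 245\right) + M{\left(-15,d \right)}\right)^{2} = \left(\left(-141 - 245\right) + 2\right)^{2} = \left(-386 + 2\right)^{2} = \left(-384\right)^{2} = 147456$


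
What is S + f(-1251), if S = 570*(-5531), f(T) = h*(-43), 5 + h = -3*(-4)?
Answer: -3152971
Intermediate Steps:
h = 7 (h = -5 - 3*(-4) = -5 + 12 = 7)
f(T) = -301 (f(T) = 7*(-43) = -301)
S = -3152670
S + f(-1251) = -3152670 - 301 = -3152971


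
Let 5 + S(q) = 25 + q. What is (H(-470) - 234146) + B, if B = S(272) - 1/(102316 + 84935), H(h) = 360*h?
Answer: -75472264555/187251 ≈ -4.0305e+5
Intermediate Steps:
S(q) = 20 + q (S(q) = -5 + (25 + q) = 20 + q)
B = 54677291/187251 (B = (20 + 272) - 1/(102316 + 84935) = 292 - 1/187251 = 54677291/187251 ≈ 292.00)
(H(-470) - 234146) + B = (360*(-470) - 234146) + 54677291/187251 = (-169200 - 234146) + 54677291/187251 = -403346 + 54677291/187251 = -75472264555/187251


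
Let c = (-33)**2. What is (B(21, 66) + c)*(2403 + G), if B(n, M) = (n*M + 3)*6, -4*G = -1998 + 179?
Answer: 107714313/4 ≈ 2.6929e+7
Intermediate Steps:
G = 1819/4 (G = -(-1998 + 179)/4 = -1/4*(-1819) = 1819/4 ≈ 454.75)
c = 1089
B(n, M) = 18 + 6*M*n (B(n, M) = (M*n + 3)*6 = (3 + M*n)*6 = 18 + 6*M*n)
(B(21, 66) + c)*(2403 + G) = ((18 + 6*66*21) + 1089)*(2403 + 1819/4) = ((18 + 8316) + 1089)*(11431/4) = (8334 + 1089)*(11431/4) = 9423*(11431/4) = 107714313/4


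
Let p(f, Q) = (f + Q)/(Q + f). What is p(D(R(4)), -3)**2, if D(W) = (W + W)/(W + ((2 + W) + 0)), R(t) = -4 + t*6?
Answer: 1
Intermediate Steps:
R(t) = -4 + 6*t
D(W) = 2*W/(2 + 2*W) (D(W) = (2*W)/(W + (2 + W)) = (2*W)/(2 + 2*W) = 2*W/(2 + 2*W))
p(f, Q) = 1 (p(f, Q) = (Q + f)/(Q + f) = 1)
p(D(R(4)), -3)**2 = 1**2 = 1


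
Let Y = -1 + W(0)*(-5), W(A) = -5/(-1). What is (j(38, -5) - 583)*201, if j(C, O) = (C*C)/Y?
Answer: -1668501/13 ≈ -1.2835e+5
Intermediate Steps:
W(A) = 5 (W(A) = -5*(-1) = 5)
Y = -26 (Y = -1 + 5*(-5) = -1 - 25 = -26)
j(C, O) = -C²/26 (j(C, O) = (C*C)/(-26) = C²*(-1/26) = -C²/26)
(j(38, -5) - 583)*201 = (-1/26*38² - 583)*201 = (-1/26*1444 - 583)*201 = (-722/13 - 583)*201 = -8301/13*201 = -1668501/13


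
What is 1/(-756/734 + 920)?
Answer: 367/337262 ≈ 0.0010882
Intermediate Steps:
1/(-756/734 + 920) = 1/(-756*1/734 + 920) = 1/(-378/367 + 920) = 1/(337262/367) = 367/337262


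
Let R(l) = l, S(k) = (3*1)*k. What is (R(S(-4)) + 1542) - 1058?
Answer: 472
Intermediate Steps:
S(k) = 3*k
(R(S(-4)) + 1542) - 1058 = (3*(-4) + 1542) - 1058 = (-12 + 1542) - 1058 = 1530 - 1058 = 472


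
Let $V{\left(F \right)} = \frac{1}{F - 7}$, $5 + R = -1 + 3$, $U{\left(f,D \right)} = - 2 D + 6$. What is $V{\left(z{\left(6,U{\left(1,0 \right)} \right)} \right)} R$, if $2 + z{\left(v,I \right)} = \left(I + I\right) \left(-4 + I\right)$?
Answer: $- \frac{1}{5} \approx -0.2$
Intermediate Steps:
$U{\left(f,D \right)} = 6 - 2 D$
$z{\left(v,I \right)} = -2 + 2 I \left(-4 + I\right)$ ($z{\left(v,I \right)} = -2 + \left(I + I\right) \left(-4 + I\right) = -2 + 2 I \left(-4 + I\right)$)
$R = -3$ ($R = -5 + \left(-1 + 3\right) = -5 + 2 = -3$)
$V{\left(F \right)} = \frac{1}{-7 + F}$
$V{\left(z{\left(6,U{\left(1,0 \right)} \right)} \right)} R = \frac{1}{-7 - \left(2 - 2 \left(6 - 0\right)^{2} + 8 \left(6 - 0\right)\right)} \left(-3\right) = \frac{1}{-7 - \left(2 - 2 \left(6 + 0\right)^{2} + 8 \left(6 + 0\right)\right)} \left(-3\right) = \frac{1}{-7 - \left(50 - 72\right)} \left(-3\right) = \frac{1}{-7 - -22} \left(-3\right) = \frac{1}{-7 + 22} \left(-3\right) = \frac{1}{15} \left(-3\right) = - \frac{1}{5}$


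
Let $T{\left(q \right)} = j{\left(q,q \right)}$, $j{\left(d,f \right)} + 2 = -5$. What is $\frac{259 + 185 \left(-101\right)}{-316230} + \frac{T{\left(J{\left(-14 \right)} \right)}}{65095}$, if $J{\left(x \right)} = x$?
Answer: $\frac{480814}{8267065} \approx 0.05816$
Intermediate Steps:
$j{\left(d,f \right)} = -7$ ($j{\left(d,f \right)} = -2 - 5 = -7$)
$T{\left(q \right)} = -7$
$\frac{259 + 185 \left(-101\right)}{-316230} + \frac{T{\left(J{\left(-14 \right)} \right)}}{65095} = \frac{259 + 185 \left(-101\right)}{-316230} - \frac{7}{65095} = \left(259 - 18685\right) \left(- \frac{1}{316230}\right) - \frac{7}{65095} = \left(-18426\right) \left(- \frac{1}{316230}\right) - \frac{7}{65095} = \frac{37}{635} - \frac{7}{65095} = \frac{480814}{8267065}$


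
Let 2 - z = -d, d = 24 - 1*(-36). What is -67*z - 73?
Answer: -4227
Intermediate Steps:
d = 60 (d = 24 + 36 = 60)
z = 62 (z = 2 - (-1)*60 = 2 - 1*(-60) = 2 + 60 = 62)
-67*z - 73 = -67*62 - 73 = -4154 - 73 = -4227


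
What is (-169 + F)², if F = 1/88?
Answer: 221146641/7744 ≈ 28557.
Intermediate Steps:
F = 1/88 ≈ 0.011364
(-169 + F)² = (-169 + 1/88)² = (-14871/88)² = 221146641/7744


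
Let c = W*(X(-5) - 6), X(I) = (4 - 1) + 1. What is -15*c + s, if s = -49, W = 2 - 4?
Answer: -109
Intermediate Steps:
X(I) = 4 (X(I) = 3 + 1 = 4)
W = -2
c = 4 (c = -2*(4 - 6) = -2*(-2) = 4)
-15*c + s = -15*4 - 49 = -60 - 49 = -109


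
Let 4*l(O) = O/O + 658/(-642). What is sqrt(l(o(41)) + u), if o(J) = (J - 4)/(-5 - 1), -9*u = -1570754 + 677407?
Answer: sqrt(10227929161)/321 ≈ 315.06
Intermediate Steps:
u = 893347/9 (u = -(-1570754 + 677407)/9 = -1/9*(-893347) = 893347/9 ≈ 99261.)
o(J) = 2/3 - J/6 (o(J) = (-4 + J)/(-6) = (-4 + J)*(-1/6) = 2/3 - J/6)
l(O) = -2/321 (l(O) = (O/O + 658/(-642))/4 = (1 + 658*(-1/642))/4 = (1 - 329/321)/4 = (1/4)*(-8/321) = -2/321)
sqrt(l(o(41)) + u) = sqrt(-2/321 + 893347/9) = sqrt(95588123/963) = sqrt(10227929161)/321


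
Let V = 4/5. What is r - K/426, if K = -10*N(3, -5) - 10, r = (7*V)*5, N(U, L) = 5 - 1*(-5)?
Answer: 6019/213 ≈ 28.258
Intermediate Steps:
N(U, L) = 10 (N(U, L) = 5 + 5 = 10)
V = ⅘ (V = 4*(⅕) = ⅘ ≈ 0.80000)
r = 28 (r = (7*(⅘))*5 = (28/5)*5 = 28)
K = -110 (K = -10*10 - 10 = -100 - 10 = -110)
r - K/426 = 28 - (-110)/426 = 28 - 1*(-55/213) = 28 + 55/213 = 6019/213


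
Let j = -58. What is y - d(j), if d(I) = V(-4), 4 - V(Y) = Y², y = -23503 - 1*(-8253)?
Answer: -15238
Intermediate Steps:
y = -15250 (y = -23503 + 8253 = -15250)
V(Y) = 4 - Y²
d(I) = -12 (d(I) = 4 - 1*(-4)² = 4 - 1*16 = 4 - 16 = -12)
y - d(j) = -15250 - 1*(-12) = -15250 + 12 = -15238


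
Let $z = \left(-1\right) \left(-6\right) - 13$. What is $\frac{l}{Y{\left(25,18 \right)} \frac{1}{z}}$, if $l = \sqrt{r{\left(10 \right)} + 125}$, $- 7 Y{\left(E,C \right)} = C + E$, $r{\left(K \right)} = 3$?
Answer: $\frac{392 \sqrt{2}}{43} \approx 12.892$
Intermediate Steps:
$Y{\left(E,C \right)} = - \frac{C}{7} - \frac{E}{7}$ ($Y{\left(E,C \right)} = - \frac{C + E}{7} = - \frac{C}{7} - \frac{E}{7}$)
$z = -7$ ($z = 6 - 13 = -7$)
$l = 8 \sqrt{2}$ ($l = \sqrt{3 + 125} = \sqrt{128} = 8 \sqrt{2} \approx 11.314$)
$\frac{l}{Y{\left(25,18 \right)} \frac{1}{z}} = \frac{8 \sqrt{2}}{\left(\left(- \frac{1}{7}\right) 18 - \frac{25}{7}\right) \frac{1}{-7}} = \frac{8 \sqrt{2}}{\left(- \frac{18}{7} - \frac{25}{7}\right) \left(- \frac{1}{7}\right)} = \frac{8 \sqrt{2}}{\left(- \frac{43}{7}\right) \left(- \frac{1}{7}\right)} = \frac{8 \sqrt{2}}{\frac{43}{49}} = 8 \sqrt{2} \cdot \frac{49}{43} = \frac{392 \sqrt{2}}{43}$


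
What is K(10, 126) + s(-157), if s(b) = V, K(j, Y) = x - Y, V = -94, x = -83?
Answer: -303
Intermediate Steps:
K(j, Y) = -83 - Y
s(b) = -94
K(10, 126) + s(-157) = (-83 - 1*126) - 94 = (-83 - 126) - 94 = -209 - 94 = -303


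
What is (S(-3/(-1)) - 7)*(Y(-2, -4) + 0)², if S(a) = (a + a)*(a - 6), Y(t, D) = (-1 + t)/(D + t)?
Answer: -25/4 ≈ -6.2500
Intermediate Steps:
Y(t, D) = (-1 + t)/(D + t)
S(a) = 2*a*(-6 + a) (S(a) = (2*a)*(-6 + a) = 2*a*(-6 + a))
(S(-3/(-1)) - 7)*(Y(-2, -4) + 0)² = (2*(-3/(-1))*(-6 - 3/(-1)) - 7)*((-1 - 2)/(-4 - 2) + 0)² = (2*(-3*(-1))*(-6 - 3*(-1)) - 7)*(-3/(-6) + 0)² = (2*3*(-6 + 3) - 7)*(-⅙*(-3) + 0)² = (2*3*(-3) - 7)*(½ + 0)² = (-18 - 7)*(½)² = -25*¼ = -25/4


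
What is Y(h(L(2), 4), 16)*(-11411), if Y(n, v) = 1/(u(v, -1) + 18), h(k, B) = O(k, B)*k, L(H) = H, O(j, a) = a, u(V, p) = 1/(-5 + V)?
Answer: -125521/199 ≈ -630.76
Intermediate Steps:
h(k, B) = B*k
Y(n, v) = 1/(18 + 1/(-5 + v)) (Y(n, v) = 1/(1/(-5 + v) + 18) = 1/(18 + 1/(-5 + v)))
Y(h(L(2), 4), 16)*(-11411) = ((-5 + 16)/(-89 + 18*16))*(-11411) = (11/(-89 + 288))*(-11411) = (11/199)*(-11411) = -125521/199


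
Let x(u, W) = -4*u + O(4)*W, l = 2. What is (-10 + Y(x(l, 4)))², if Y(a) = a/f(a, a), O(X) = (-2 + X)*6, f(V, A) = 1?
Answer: 900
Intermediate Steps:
O(X) = -12 + 6*X
x(u, W) = -4*u + 12*W (x(u, W) = -4*u + (-12 + 6*4)*W = -4*u + (-12 + 24)*W = -4*u + 12*W)
Y(a) = a (Y(a) = a/1 = a*1 = a)
(-10 + Y(x(l, 4)))² = (-10 + (-4*2 + 12*4))² = (-10 + (-8 + 48))² = (-10 + 40)² = 30² = 900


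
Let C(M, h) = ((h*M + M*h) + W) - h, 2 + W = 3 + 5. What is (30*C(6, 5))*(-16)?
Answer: -29280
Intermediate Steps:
W = 6 (W = -2 + (3 + 5) = -2 + 8 = 6)
C(M, h) = 6 - h + 2*M*h (C(M, h) = ((h*M + M*h) + 6) - h = ((M*h + M*h) + 6) - h = (2*M*h + 6) - h = (6 + 2*M*h) - h = 6 - h + 2*M*h)
(30*C(6, 5))*(-16) = (30*(6 - 1*5 + 2*6*5))*(-16) = (30*(6 - 5 + 60))*(-16) = (30*61)*(-16) = 1830*(-16) = -29280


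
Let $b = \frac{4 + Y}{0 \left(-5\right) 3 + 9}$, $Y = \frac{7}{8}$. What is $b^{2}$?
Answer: $\frac{169}{576} \approx 0.2934$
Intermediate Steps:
$Y = \frac{7}{8}$ ($Y = 7 \cdot \frac{1}{8} = \frac{7}{8} \approx 0.875$)
$b = \frac{13}{24}$ ($b = \frac{4 + \frac{7}{8}}{0 \left(-5\right) 3 + 9} = \frac{39}{8 \left(0 \cdot 3 + 9\right)} = \frac{39}{8 \left(0 + 9\right)} = \frac{39}{8 \cdot 9} = \frac{39}{8} \cdot \frac{1}{9} = \frac{13}{24} \approx 0.54167$)
$b^{2} = \left(\frac{13}{24}\right)^{2} = \frac{169}{576}$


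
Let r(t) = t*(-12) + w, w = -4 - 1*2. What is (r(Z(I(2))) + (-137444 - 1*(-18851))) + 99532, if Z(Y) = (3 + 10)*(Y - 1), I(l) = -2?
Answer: -18599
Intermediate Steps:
Z(Y) = -13 + 13*Y (Z(Y) = 13*(-1 + Y) = -13 + 13*Y)
w = -6 (w = -4 - 2 = -6)
r(t) = -6 - 12*t (r(t) = t*(-12) - 6 = -12*t - 6 = -6 - 12*t)
(r(Z(I(2))) + (-137444 - 1*(-18851))) + 99532 = ((-6 - 12*(-13 + 13*(-2))) + (-137444 - 1*(-18851))) + 99532 = ((-6 - 12*(-13 - 26)) + (-137444 + 18851)) + 99532 = ((-6 - 12*(-39)) - 118593) + 99532 = ((-6 + 468) - 118593) + 99532 = (462 - 118593) + 99532 = -118131 + 99532 = -18599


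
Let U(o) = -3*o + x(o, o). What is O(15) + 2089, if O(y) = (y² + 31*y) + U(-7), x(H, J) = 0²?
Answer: 2800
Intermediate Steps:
x(H, J) = 0
U(o) = -3*o (U(o) = -3*o + 0 = -3*o)
O(y) = 21 + y² + 31*y (O(y) = (y² + 31*y) - 3*(-7) = (y² + 31*y) + 21 = 21 + y² + 31*y)
O(15) + 2089 = (21 + 15² + 31*15) + 2089 = (21 + 225 + 465) + 2089 = 711 + 2089 = 2800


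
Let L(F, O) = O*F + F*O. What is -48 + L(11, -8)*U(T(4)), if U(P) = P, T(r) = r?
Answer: -752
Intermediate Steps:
L(F, O) = 2*F*O (L(F, O) = F*O + F*O = 2*F*O)
-48 + L(11, -8)*U(T(4)) = -48 + (2*11*(-8))*4 = -48 - 176*4 = -48 - 704 = -752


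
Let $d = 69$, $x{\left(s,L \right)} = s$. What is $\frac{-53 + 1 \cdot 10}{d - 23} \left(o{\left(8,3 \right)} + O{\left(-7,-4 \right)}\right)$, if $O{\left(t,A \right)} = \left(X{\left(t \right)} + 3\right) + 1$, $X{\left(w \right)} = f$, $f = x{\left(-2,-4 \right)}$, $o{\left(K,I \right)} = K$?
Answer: $- \frac{215}{23} \approx -9.3478$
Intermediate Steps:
$f = -2$
$X{\left(w \right)} = -2$
$O{\left(t,A \right)} = 2$ ($O{\left(t,A \right)} = \left(-2 + 3\right) + 1 = 1 + 1 = 2$)
$\frac{-53 + 1 \cdot 10}{d - 23} \left(o{\left(8,3 \right)} + O{\left(-7,-4 \right)}\right) = \frac{-53 + 1 \cdot 10}{69 - 23} \left(8 + 2\right) = \frac{-53 + 10}{46} \cdot 10 = \left(-43\right) \frac{1}{46} \cdot 10 = \left(- \frac{43}{46}\right) 10 = - \frac{215}{23}$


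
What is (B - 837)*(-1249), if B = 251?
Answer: 731914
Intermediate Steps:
(B - 837)*(-1249) = (251 - 837)*(-1249) = -586*(-1249) = 731914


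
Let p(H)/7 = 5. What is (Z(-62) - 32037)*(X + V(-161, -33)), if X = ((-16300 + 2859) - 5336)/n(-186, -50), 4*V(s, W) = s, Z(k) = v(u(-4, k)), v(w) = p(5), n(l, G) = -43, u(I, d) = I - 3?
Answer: -1091028185/86 ≈ -1.2686e+7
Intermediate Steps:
u(I, d) = -3 + I
p(H) = 35 (p(H) = 7*5 = 35)
v(w) = 35
Z(k) = 35
V(s, W) = s/4
X = 18777/43 (X = ((-16300 + 2859) - 5336)/(-43) = (-13441 - 5336)*(-1/43) = -18777*(-1/43) = 18777/43 ≈ 436.67)
(Z(-62) - 32037)*(X + V(-161, -33)) = (35 - 32037)*(18777/43 + (¼)*(-161)) = -32002*(18777/43 - 161/4) = -32002*68185/172 = -1091028185/86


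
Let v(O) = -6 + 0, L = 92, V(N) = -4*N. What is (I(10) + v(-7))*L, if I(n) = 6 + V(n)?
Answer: -3680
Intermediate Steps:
I(n) = 6 - 4*n
v(O) = -6
(I(10) + v(-7))*L = ((6 - 4*10) - 6)*92 = ((6 - 40) - 6)*92 = (-34 - 6)*92 = -40*92 = -3680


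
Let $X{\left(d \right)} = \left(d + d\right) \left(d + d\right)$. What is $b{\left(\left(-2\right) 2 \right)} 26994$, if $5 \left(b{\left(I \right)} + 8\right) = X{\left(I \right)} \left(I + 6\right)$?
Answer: $\frac{2375472}{5} \approx 4.7509 \cdot 10^{5}$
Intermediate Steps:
$X{\left(d \right)} = 4 d^{2}$ ($X{\left(d \right)} = 2 d 2 d = 4 d^{2}$)
$b{\left(I \right)} = -8 + \frac{4 I^{2} \left(6 + I\right)}{5}$ ($b{\left(I \right)} = -8 + \frac{4 I^{2} \left(I + 6\right)}{5} = -8 + \frac{4 I^{2} \left(6 + I\right)}{5}$)
$b{\left(\left(-2\right) 2 \right)} 26994 = \left(-8 + \frac{4 \left(\left(-2\right) 2\right)^{3}}{5} + \frac{24 \left(\left(-2\right) 2\right)^{2}}{5}\right) 26994 = \left(-8 + \frac{4 \left(-4\right)^{3}}{5} + \frac{24 \left(-4\right)^{2}}{5}\right) 26994 = \left(-8 + \frac{4}{5} \left(-64\right) + \frac{24}{5} \cdot 16\right) 26994 = \left(-8 - \frac{256}{5} + \frac{384}{5}\right) 26994 = \frac{88}{5} \cdot 26994 = \frac{2375472}{5}$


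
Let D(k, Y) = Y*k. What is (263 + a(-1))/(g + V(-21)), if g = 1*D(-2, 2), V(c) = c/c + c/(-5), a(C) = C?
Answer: 655/3 ≈ 218.33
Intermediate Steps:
V(c) = 1 - c/5 (V(c) = 1 + c*(-1/5) = 1 - c/5)
g = -4 (g = 1*(2*(-2)) = 1*(-4) = -4)
(263 + a(-1))/(g + V(-21)) = (263 - 1)/(-4 + (1 - 1/5*(-21))) = 262/(-4 + (1 + 21/5)) = 262/(-4 + 26/5) = 262/(6/5) = 262*(5/6) = 655/3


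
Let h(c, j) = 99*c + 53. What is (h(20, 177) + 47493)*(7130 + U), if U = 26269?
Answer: 1654118874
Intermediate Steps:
h(c, j) = 53 + 99*c
(h(20, 177) + 47493)*(7130 + U) = ((53 + 99*20) + 47493)*(7130 + 26269) = ((53 + 1980) + 47493)*33399 = (2033 + 47493)*33399 = 49526*33399 = 1654118874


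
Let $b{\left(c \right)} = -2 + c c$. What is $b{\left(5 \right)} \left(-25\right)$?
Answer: $-575$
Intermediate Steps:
$b{\left(c \right)} = -2 + c^{2}$
$b{\left(5 \right)} \left(-25\right) = \left(-2 + 5^{2}\right) \left(-25\right) = \left(-2 + 25\right) \left(-25\right) = 23 \left(-25\right) = -575$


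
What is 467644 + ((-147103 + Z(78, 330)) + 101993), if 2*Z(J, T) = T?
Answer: 422699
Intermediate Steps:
Z(J, T) = T/2
467644 + ((-147103 + Z(78, 330)) + 101993) = 467644 + ((-147103 + (½)*330) + 101993) = 467644 + ((-147103 + 165) + 101993) = 467644 + (-146938 + 101993) = 467644 - 44945 = 422699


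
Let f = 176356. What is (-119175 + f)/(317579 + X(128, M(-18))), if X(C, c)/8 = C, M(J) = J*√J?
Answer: 57181/318603 ≈ 0.17947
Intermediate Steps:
M(J) = J^(3/2)
X(C, c) = 8*C
(-119175 + f)/(317579 + X(128, M(-18))) = (-119175 + 176356)/(317579 + 8*128) = 57181/(317579 + 1024) = 57181/318603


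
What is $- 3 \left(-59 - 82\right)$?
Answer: $423$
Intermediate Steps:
$- 3 \left(-59 - 82\right) = \left(-3\right) \left(-141\right) = 423$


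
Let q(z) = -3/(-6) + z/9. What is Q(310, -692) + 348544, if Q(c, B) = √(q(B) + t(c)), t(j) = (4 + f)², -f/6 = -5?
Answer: 348544 + √38866/6 ≈ 3.4858e+5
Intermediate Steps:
f = 30 (f = -6*(-5) = 30)
t(j) = 1156 (t(j) = (4 + 30)² = 34² = 1156)
q(z) = ½ + z/9 (q(z) = -3*(-⅙) + z*(⅑) = ½ + z/9)
Q(c, B) = √(2313/2 + B/9) (Q(c, B) = √((½ + B/9) + 1156) = √(2313/2 + B/9))
Q(310, -692) + 348544 = √(41634 + 4*(-692))/6 + 348544 = √(41634 - 2768)/6 + 348544 = √38866/6 + 348544 = 348544 + √38866/6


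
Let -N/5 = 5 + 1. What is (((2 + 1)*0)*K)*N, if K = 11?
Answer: 0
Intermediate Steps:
N = -30 (N = -5*(5 + 1) = -5*6 = -30)
(((2 + 1)*0)*K)*N = (((2 + 1)*0)*11)*(-30) = ((3*0)*11)*(-30) = (0*11)*(-30) = 0*(-30) = 0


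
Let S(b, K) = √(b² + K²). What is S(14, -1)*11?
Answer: 11*√197 ≈ 154.39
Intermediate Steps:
S(b, K) = √(K² + b²)
S(14, -1)*11 = √((-1)² + 14²)*11 = √(1 + 196)*11 = √197*11 = 11*√197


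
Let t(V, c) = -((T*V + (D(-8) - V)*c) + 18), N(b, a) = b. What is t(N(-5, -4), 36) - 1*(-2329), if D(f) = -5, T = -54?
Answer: 2041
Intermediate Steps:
t(V, c) = -18 + 54*V - c*(-5 - V) (t(V, c) = -((-54*V + (-5 - V)*c) + 18) = -((-54*V + c*(-5 - V)) + 18) = -(18 - 54*V + c*(-5 - V)) = -18 + 54*V - c*(-5 - V))
t(N(-5, -4), 36) - 1*(-2329) = (-18 + 5*36 + 54*(-5) - 5*36) - 1*(-2329) = (-18 + 180 - 270 - 180) + 2329 = -288 + 2329 = 2041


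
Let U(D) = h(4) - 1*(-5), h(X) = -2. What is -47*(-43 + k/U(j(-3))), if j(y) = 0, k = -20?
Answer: 7003/3 ≈ 2334.3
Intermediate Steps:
U(D) = 3 (U(D) = -2 - 1*(-5) = -2 + 5 = 3)
-47*(-43 + k/U(j(-3))) = -47*(-43 - 20/3) = -47*(-149/3) = 7003/3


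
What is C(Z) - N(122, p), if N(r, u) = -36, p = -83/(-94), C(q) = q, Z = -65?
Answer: -29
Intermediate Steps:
p = 83/94 (p = -83*(-1/94) = 83/94 ≈ 0.88298)
C(Z) - N(122, p) = -65 - 1*(-36) = -65 + 36 = -29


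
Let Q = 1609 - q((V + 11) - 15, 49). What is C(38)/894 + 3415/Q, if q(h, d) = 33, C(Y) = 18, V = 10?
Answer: 513563/234824 ≈ 2.1870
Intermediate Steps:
Q = 1576 (Q = 1609 - 1*33 = 1609 - 33 = 1576)
C(38)/894 + 3415/Q = 18/894 + 3415/1576 = 18*(1/894) + 3415*(1/1576) = 3/149 + 3415/1576 = 513563/234824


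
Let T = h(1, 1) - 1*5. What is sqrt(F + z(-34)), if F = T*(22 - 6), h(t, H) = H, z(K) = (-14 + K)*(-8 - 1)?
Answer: 4*sqrt(23) ≈ 19.183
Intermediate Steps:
z(K) = 126 - 9*K (z(K) = (-14 + K)*(-9) = 126 - 9*K)
T = -4 (T = 1 - 1*5 = 1 - 5 = -4)
F = -64 (F = -4*(22 - 6) = -4*16 = -64)
sqrt(F + z(-34)) = sqrt(-64 + (126 - 9*(-34))) = sqrt(-64 + (126 + 306)) = sqrt(-64 + 432) = sqrt(368) = 4*sqrt(23)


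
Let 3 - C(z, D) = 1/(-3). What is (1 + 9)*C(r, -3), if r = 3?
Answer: 100/3 ≈ 33.333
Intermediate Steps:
C(z, D) = 10/3 (C(z, D) = 3 - 1/(-3) = 3 - (-1)/3 = 3 - 1*(-1/3) = 3 + 1/3 = 10/3)
(1 + 9)*C(r, -3) = (1 + 9)*(10/3) = 10*(10/3) = 100/3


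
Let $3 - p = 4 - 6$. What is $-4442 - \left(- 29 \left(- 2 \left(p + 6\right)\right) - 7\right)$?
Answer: $-5073$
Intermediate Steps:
$p = 5$ ($p = 3 - \left(4 - 6\right) = 3 - -2 = 3 + 2 = 5$)
$-4442 - \left(- 29 \left(- 2 \left(p + 6\right)\right) - 7\right) = -4442 - \left(- 29 \left(- 2 \left(5 + 6\right)\right) - 7\right) = -4442 - \left(- 29 \left(\left(-2\right) 11\right) - 7\right) = -4442 - \left(\left(-29\right) \left(-22\right) - 7\right) = -4442 - \left(638 - 7\right) = -4442 - 631 = -5073$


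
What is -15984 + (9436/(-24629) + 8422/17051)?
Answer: -6712419546534/419949079 ≈ -15984.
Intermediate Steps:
-15984 + (9436/(-24629) + 8422/17051) = -15984 + (9436*(-1/24629) + 8422*(1/17051)) = -15984 + (-9436/24629 + 8422/17051) = -15984 + 46532202/419949079 = -6712419546534/419949079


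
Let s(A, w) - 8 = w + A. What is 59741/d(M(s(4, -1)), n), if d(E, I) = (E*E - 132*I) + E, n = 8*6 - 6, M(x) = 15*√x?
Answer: -1851971/95114 - 27155*√11/285342 ≈ -19.787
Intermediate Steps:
s(A, w) = 8 + A + w (s(A, w) = 8 + (w + A) = 8 + (A + w) = 8 + A + w)
n = 42 (n = 48 - 6 = 42)
d(E, I) = E + E² - 132*I (d(E, I) = (E² - 132*I) + E = E + E² - 132*I)
59741/d(M(s(4, -1)), n) = 59741/(15*√(8 + 4 - 1) + (15*√(8 + 4 - 1))² - 132*42) = 59741/(15*√11 + (15*√11)² - 5544) = 59741/(15*√11 + 2475 - 5544) = 59741/(-3069 + 15*√11)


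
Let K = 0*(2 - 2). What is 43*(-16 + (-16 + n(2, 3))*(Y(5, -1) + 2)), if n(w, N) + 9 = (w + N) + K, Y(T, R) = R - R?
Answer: -2408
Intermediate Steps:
K = 0 (K = 0*0 = 0)
Y(T, R) = 0
n(w, N) = -9 + N + w (n(w, N) = -9 + ((w + N) + 0) = -9 + ((N + w) + 0) = -9 + (N + w) = -9 + N + w)
43*(-16 + (-16 + n(2, 3))*(Y(5, -1) + 2)) = 43*(-16 + (-16 + (-9 + 3 + 2))*(0 + 2)) = 43*(-16 + (-16 - 4)*2) = 43*(-16 - 20*2) = 43*(-16 - 40) = 43*(-56) = -2408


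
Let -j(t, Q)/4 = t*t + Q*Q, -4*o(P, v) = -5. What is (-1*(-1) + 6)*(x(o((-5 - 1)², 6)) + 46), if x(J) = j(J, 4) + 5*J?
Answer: -126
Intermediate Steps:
o(P, v) = 5/4 (o(P, v) = -¼*(-5) = 5/4)
j(t, Q) = -4*Q² - 4*t² (j(t, Q) = -4*(t*t + Q*Q) = -4*(t² + Q²) = -4*(Q² + t²) = -4*Q² - 4*t²)
x(J) = -64 - 4*J² + 5*J (x(J) = (-4*4² - 4*J²) + 5*J = (-4*16 - 4*J²) + 5*J = (-64 - 4*J²) + 5*J = -64 - 4*J² + 5*J)
(-1*(-1) + 6)*(x(o((-5 - 1)², 6)) + 46) = (-1*(-1) + 6)*((-64 - 4*(5/4)² + 5*(5/4)) + 46) = (1 + 6)*((-64 - 4*25/16 + 25/4) + 46) = 7*((-64 - 25/4 + 25/4) + 46) = 7*(-64 + 46) = 7*(-18) = -126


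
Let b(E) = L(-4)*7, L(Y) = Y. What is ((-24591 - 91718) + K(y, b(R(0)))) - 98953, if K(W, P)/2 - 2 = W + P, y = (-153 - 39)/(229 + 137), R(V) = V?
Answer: -13134218/61 ≈ -2.1532e+5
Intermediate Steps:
b(E) = -28 (b(E) = -4*7 = -28)
y = -32/61 (y = -192/366 = -192*1/366 = -32/61 ≈ -0.52459)
K(W, P) = 4 + 2*P + 2*W (K(W, P) = 4 + 2*(W + P) = 4 + 2*(P + W) = 4 + (2*P + 2*W) = 4 + 2*P + 2*W)
((-24591 - 91718) + K(y, b(R(0)))) - 98953 = ((-24591 - 91718) + (4 + 2*(-28) + 2*(-32/61))) - 98953 = (-116309 + (4 - 56 - 64/61)) - 98953 = (-116309 - 3236/61) - 98953 = -7098085/61 - 98953 = -13134218/61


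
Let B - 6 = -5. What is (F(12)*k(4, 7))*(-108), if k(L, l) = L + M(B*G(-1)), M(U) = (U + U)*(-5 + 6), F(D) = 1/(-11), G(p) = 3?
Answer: 1080/11 ≈ 98.182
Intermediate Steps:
B = 1 (B = 6 - 5 = 1)
F(D) = -1/11
M(U) = 2*U (M(U) = (2*U)*1 = 2*U)
k(L, l) = 6 + L (k(L, l) = L + 2*(1*3) = L + 2*3 = L + 6 = 6 + L)
(F(12)*k(4, 7))*(-108) = -(6 + 4)/11*(-108) = -1/11*10*(-108) = -10/11*(-108) = 1080/11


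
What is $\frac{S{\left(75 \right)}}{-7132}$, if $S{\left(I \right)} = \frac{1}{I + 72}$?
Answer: $- \frac{1}{1048404} \approx -9.5383 \cdot 10^{-7}$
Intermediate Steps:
$S{\left(I \right)} = \frac{1}{72 + I}$
$\frac{S{\left(75 \right)}}{-7132} = \frac{1}{\left(72 + 75\right) \left(-7132\right)} = \frac{1}{147} \left(- \frac{1}{7132}\right) = - \frac{1}{1048404}$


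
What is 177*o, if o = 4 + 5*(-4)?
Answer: -2832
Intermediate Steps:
o = -16 (o = 4 - 20 = -16)
177*o = 177*(-16) = -2832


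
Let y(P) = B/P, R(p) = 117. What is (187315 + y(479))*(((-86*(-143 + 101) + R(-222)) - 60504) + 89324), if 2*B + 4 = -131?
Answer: 5840841071615/958 ≈ 6.0969e+9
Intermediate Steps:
B = -135/2 (B = -2 + (1/2)*(-131) = -2 - 131/2 = -135/2 ≈ -67.500)
y(P) = -135/(2*P)
(187315 + y(479))*(((-86*(-143 + 101) + R(-222)) - 60504) + 89324) = (187315 - 135/2/479)*(((-86*(-143 + 101) + 117) - 60504) + 89324) = (187315 - 135/2*1/479)*(((-86*(-42) + 117) - 60504) + 89324) = (187315 - 135/958)*(((3612 + 117) - 60504) + 89324) = 179447635*((3729 - 60504) + 89324)/958 = 179447635*(-56775 + 89324)/958 = (179447635/958)*32549 = 5840841071615/958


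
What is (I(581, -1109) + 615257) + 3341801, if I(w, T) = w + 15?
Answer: 3957654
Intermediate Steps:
I(w, T) = 15 + w
(I(581, -1109) + 615257) + 3341801 = ((15 + 581) + 615257) + 3341801 = (596 + 615257) + 3341801 = 615853 + 3341801 = 3957654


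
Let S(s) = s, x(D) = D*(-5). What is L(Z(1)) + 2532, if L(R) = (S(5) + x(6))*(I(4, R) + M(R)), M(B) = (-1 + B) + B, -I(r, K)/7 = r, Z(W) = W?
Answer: 3207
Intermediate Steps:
x(D) = -5*D
I(r, K) = -7*r
M(B) = -1 + 2*B
L(R) = 725 - 50*R (L(R) = (5 - 5*6)*(-7*4 + (-1 + 2*R)) = (5 - 30)*(-28 + (-1 + 2*R)) = -25*(-29 + 2*R) = 725 - 50*R)
L(Z(1)) + 2532 = (725 - 50*1) + 2532 = (725 - 50) + 2532 = 675 + 2532 = 3207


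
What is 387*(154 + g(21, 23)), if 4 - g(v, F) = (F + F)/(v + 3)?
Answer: 241617/4 ≈ 60404.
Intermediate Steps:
g(v, F) = 4 - 2*F/(3 + v) (g(v, F) = 4 - (F + F)/(v + 3) = 4 - 2*F/(3 + v))
387*(154 + g(21, 23)) = 387*(154 + 2*(6 - 1*23 + 2*21)/(3 + 21)) = 387*(154 + 2*(6 - 23 + 42)/24) = 387*(154 + 2*(1/24)*25) = 387*(154 + 25/12) = 387*(1873/12) = 241617/4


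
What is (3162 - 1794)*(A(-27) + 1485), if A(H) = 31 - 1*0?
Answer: 2073888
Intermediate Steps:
A(H) = 31 (A(H) = 31 + 0 = 31)
(3162 - 1794)*(A(-27) + 1485) = (3162 - 1794)*(31 + 1485) = 1368*1516 = 2073888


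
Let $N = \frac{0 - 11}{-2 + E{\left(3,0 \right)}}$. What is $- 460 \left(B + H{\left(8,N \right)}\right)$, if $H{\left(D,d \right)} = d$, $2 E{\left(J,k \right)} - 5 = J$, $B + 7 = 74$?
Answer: $-28290$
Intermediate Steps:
$B = 67$ ($B = -7 + 74 = 67$)
$E{\left(J,k \right)} = \frac{5}{2} + \frac{J}{2}$
$N = - \frac{11}{2}$ ($N = \frac{0 - 11}{-2 + \left(\frac{5}{2} + \frac{1}{2} \cdot 3\right)} = - \frac{11}{-2 + \left(\frac{5}{2} + \frac{3}{2}\right)} = - \frac{11}{-2 + 4} = - \frac{11}{2} \approx -5.5$)
$- 460 \left(B + H{\left(8,N \right)}\right) = - 460 \left(67 - \frac{11}{2}\right) = \left(-460\right) \frac{123}{2} = -28290$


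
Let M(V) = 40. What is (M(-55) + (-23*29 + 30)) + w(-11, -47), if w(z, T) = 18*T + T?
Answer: -1490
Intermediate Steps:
w(z, T) = 19*T
(M(-55) + (-23*29 + 30)) + w(-11, -47) = (40 + (-23*29 + 30)) + 19*(-47) = (40 + (-667 + 30)) - 893 = (40 - 637) - 893 = -597 - 893 = -1490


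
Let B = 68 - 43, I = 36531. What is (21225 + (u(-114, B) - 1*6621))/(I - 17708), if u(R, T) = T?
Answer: 14629/18823 ≈ 0.77719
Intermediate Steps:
B = 25
(21225 + (u(-114, B) - 1*6621))/(I - 17708) = (21225 + (25 - 1*6621))/(36531 - 17708) = (21225 + (25 - 6621))/18823 = (21225 - 6596)*(1/18823) = 14629*(1/18823) = 14629/18823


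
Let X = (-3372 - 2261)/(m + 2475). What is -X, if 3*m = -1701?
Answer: 5633/1908 ≈ 2.9523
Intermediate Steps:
m = -567 (m = (⅓)*(-1701) = -567)
X = -5633/1908 (X = (-3372 - 2261)/(-567 + 2475) = -5633/1908 ≈ -2.9523)
-X = -1*(-5633/1908) = 5633/1908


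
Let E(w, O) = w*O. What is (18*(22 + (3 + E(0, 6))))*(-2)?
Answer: -900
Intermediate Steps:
E(w, O) = O*w
(18*(22 + (3 + E(0, 6))))*(-2) = (18*(22 + (3 + 6*0)))*(-2) = (18*(22 + (3 + 0)))*(-2) = (18*(22 + 3))*(-2) = (18*25)*(-2) = 450*(-2) = -900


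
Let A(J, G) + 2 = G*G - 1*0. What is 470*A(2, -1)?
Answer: -470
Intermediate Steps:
A(J, G) = -2 + G**2 (A(J, G) = -2 + (G*G - 1*0) = -2 + (G**2 + 0) = -2 + G**2)
470*A(2, -1) = 470*(-2 + (-1)**2) = 470*(-2 + 1) = 470*(-1) = -470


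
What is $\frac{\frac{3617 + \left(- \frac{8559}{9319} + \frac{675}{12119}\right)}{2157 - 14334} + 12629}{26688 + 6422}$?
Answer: $\frac{1240529563279948}{3252426929739405} \approx 0.38142$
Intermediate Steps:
$\frac{\frac{3617 + \left(- \frac{8559}{9319} + \frac{675}{12119}\right)}{2157 - 14334} + 12629}{26688 + 6422} = \frac{\frac{3617 + \left(\left(-8559\right) \frac{1}{9319} + 675 \cdot \frac{1}{12119}\right)}{-12177} + 12629}{33110} = \left(\left(3617 + \left(- \frac{8559}{9319} + \frac{675}{12119}\right)\right) \left(- \frac{1}{12177}\right) + 12629\right) \frac{1}{33110} = \left(\left(3617 - \frac{97436196}{112936961}\right) \left(- \frac{1}{12177}\right) + 12629\right) \frac{1}{33110} = \left(\frac{408395551741}{112936961} \left(- \frac{1}{12177}\right) + 12629\right) \frac{1}{33110} = \left(- \frac{408395551741}{1375233374097} + 12629\right) \frac{1}{33110} = \frac{17367413885919272}{1375233374097} \cdot \frac{1}{33110} = \frac{1240529563279948}{3252426929739405}$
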